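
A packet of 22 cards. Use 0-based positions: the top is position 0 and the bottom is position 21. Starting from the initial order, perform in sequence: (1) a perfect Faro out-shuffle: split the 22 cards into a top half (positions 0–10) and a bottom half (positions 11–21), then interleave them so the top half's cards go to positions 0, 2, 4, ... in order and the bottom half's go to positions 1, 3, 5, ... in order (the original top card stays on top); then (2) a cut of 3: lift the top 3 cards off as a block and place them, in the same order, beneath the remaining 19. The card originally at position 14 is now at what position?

Track the card from position 14 forward through each operation:
  after op 1 (out-shuffle): 14 → 7
  after op 2 (cut 3): 7 → 4

4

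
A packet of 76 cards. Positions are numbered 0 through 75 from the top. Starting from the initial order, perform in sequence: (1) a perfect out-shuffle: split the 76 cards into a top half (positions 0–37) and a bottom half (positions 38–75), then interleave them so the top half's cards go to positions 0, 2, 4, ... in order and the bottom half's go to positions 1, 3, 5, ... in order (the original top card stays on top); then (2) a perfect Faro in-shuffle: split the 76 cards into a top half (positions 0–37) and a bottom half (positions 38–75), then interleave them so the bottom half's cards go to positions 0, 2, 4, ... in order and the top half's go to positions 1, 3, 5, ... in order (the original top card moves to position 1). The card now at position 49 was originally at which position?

12

Undo the operations in reverse order, starting from position 49:
  undo op 2 (in-shuffle, from top half): 49 ← 24
  undo op 1 (out-shuffle, from top half): 24 ← 12
So the card at position 49 came from original position 12.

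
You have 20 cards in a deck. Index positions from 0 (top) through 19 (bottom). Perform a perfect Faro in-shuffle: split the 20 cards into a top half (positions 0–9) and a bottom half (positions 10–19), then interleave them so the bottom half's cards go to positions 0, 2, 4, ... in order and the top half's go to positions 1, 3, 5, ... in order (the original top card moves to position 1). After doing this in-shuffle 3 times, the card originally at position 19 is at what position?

Track the card's position through each in-shuffle:
19 → 18 → 16 → 12

12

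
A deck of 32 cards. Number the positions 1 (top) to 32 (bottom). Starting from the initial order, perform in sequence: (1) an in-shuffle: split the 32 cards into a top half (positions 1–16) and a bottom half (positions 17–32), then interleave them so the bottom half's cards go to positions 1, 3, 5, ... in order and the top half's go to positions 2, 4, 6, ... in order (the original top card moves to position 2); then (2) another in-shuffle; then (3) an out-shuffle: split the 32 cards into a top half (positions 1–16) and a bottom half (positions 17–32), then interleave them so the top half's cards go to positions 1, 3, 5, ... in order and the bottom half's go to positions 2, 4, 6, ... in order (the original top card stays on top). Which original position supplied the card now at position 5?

Undo the operations in reverse order, starting from position 5:
  undo op 3 (out-shuffle, from top half): 5 ← 3
  undo op 2 (in-shuffle, from bottom half): 3 ← 18
  undo op 1 (in-shuffle, from top half): 18 ← 9
So the card at position 5 came from original position 9.

9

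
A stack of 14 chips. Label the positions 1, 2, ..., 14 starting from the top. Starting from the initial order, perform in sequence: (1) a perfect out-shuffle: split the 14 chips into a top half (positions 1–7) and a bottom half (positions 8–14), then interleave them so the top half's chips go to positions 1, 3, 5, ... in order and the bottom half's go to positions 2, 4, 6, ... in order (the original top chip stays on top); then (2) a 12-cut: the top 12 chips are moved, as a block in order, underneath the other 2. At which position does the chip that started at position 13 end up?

Track the chip from position 13 forward through each operation:
  after op 1 (out-shuffle): 13 → 12
  after op 2 (cut 12): 12 → 14

14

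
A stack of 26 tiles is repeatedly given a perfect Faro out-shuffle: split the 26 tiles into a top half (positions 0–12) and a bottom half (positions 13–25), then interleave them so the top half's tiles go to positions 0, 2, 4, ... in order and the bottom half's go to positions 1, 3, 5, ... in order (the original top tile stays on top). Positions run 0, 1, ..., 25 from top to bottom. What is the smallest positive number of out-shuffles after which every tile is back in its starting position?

The out-shuffle permutes the 26 positions with cycle lengths [1, 1, 4, 20].
Every tile is home exactly when every cycle has completed a whole number of laps, i.e. after lcm(1, 4, 20) = 20 out-shuffles.

20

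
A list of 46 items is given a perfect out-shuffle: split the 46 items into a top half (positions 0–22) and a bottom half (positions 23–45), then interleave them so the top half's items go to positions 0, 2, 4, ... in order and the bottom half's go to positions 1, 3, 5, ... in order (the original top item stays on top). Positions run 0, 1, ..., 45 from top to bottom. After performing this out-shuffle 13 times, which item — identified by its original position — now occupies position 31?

Work backwards from position 31, undoing one out-shuffle at a time:
31 ← 38 ← 19 ← 32 ← 16 ← ... ← 38 (13 steps).
So the item now at position 31 started at position 38.

38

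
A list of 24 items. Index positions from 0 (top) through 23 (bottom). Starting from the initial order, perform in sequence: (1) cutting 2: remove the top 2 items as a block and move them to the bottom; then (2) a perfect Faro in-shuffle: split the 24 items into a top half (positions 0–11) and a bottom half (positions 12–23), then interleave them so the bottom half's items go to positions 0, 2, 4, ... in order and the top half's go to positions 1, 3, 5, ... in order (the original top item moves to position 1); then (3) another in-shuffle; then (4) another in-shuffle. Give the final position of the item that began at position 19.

Track the item from position 19 forward through each operation:
  after op 1 (cut 2): 19 → 17
  after op 2 (in-shuffle): 17 → 10
  after op 3 (in-shuffle): 10 → 21
  after op 4 (in-shuffle): 21 → 18

18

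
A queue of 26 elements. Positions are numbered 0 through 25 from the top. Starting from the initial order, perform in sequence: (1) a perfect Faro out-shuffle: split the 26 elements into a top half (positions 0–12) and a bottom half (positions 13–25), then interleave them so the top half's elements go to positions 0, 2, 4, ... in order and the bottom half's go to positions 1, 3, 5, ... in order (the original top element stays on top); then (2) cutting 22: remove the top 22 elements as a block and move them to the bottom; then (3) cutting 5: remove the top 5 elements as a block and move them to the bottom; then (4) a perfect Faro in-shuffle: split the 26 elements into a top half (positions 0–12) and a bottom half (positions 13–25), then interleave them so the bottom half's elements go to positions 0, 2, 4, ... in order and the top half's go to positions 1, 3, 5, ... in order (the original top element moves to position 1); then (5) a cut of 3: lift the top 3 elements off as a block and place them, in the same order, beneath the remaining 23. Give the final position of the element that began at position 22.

Track the element from position 22 forward through each operation:
  after op 1 (out-shuffle): 22 → 19
  after op 2 (cut 22): 19 → 23
  after op 3 (cut 5): 23 → 18
  after op 4 (in-shuffle): 18 → 10
  after op 5 (cut 3): 10 → 7

7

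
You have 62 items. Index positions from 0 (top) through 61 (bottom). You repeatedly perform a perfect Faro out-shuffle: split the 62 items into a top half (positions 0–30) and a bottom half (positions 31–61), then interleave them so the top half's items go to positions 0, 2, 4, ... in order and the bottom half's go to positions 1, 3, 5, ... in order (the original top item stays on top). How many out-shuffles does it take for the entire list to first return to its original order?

60

The out-shuffle permutes the 62 positions with cycle lengths [1, 1, 60].
Every item is home exactly when every cycle has completed a whole number of laps, i.e. after lcm(1, 60) = 60 out-shuffles.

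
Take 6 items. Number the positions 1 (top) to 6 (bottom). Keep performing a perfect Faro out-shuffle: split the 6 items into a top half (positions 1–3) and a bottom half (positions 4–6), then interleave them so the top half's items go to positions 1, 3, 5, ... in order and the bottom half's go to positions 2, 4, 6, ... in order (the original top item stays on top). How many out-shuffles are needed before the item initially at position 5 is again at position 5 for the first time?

Follow position 5 under repeated out-shuffles:
5 → 4 → 2 → 3 → 5
It first returns after 4 out-shuffles.

4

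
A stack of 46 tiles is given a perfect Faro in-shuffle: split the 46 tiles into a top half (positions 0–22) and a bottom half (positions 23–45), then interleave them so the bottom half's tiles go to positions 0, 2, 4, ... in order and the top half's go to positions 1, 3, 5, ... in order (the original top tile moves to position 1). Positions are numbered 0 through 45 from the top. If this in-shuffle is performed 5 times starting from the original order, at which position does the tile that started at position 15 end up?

41

Track the tile's position through each in-shuffle:
15 → 31 → 16 → 33 → 20 → 41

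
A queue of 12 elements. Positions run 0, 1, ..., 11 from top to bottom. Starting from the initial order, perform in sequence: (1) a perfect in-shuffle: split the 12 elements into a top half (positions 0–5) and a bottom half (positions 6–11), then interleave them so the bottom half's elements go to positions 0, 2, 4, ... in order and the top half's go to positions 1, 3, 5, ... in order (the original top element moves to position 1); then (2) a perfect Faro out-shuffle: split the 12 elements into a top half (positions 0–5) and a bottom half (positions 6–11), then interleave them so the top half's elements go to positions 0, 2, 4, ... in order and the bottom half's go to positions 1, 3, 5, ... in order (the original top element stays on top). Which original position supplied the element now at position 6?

Undo the operations in reverse order, starting from position 6:
  undo op 2 (out-shuffle, from top half): 6 ← 3
  undo op 1 (in-shuffle, from top half): 3 ← 1
So the element at position 6 came from original position 1.

1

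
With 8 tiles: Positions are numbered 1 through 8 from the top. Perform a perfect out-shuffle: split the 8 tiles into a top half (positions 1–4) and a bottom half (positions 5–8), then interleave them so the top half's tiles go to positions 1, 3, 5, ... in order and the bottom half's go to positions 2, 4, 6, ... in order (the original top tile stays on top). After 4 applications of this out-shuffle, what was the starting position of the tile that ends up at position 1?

1

Work backwards from position 1, undoing one out-shuffle at a time:
1 ← 1 ← 1 ← 1 ← 1
So the tile now at position 1 started at position 1.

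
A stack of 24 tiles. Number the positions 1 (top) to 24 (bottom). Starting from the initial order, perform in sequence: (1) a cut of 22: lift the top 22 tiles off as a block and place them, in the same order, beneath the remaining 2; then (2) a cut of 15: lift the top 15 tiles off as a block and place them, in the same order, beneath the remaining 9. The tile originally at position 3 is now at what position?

Track the tile from position 3 forward through each operation:
  after op 1 (cut 22): 3 → 5
  after op 2 (cut 15): 5 → 14

14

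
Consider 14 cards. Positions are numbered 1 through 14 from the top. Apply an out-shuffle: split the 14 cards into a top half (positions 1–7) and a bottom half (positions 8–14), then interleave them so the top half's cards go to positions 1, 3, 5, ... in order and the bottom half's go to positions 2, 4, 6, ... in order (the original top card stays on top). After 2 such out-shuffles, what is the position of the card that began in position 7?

Track the card's position through each out-shuffle:
7 → 13 → 12

12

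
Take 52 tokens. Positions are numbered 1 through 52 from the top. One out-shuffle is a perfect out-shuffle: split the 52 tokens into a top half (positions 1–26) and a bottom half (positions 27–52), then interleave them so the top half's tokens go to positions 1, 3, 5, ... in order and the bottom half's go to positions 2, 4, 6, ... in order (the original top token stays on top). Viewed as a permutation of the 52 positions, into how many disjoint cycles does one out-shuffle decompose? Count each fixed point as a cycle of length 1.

9

Trace each unvisited position around until it returns:
(1) (2 3 5 9 17 33 14 27) (4 7 13 25 49 46 40 28) (6 11 21 41 30 8 15 29) (10 19 37 22 43 34 16 31) (12 23 45 38 24 47 42 32) (18 35) (20 39 26 51 50 48 44 36) ... plus 1 more
9 cycles in total.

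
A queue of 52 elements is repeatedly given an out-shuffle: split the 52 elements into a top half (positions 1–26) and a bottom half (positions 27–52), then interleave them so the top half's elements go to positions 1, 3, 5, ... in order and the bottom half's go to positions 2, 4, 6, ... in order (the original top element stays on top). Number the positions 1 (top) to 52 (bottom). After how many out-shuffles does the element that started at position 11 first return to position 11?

8

Follow position 11 under repeated out-shuffles:
11 → 21 → 41 → 30 → 8 → 15 → 29 → 6 → 11
It first returns after 8 out-shuffles.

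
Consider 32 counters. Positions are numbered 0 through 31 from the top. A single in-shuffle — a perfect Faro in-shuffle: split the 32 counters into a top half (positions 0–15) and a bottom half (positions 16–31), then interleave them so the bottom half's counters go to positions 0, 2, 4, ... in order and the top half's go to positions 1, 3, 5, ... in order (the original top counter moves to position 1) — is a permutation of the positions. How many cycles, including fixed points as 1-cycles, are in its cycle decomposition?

Trace each unvisited position around until it returns:
(0 1 3 7 15 31 30 28 24 16) (2 5 11 23 14 29 26 20 8 17) (4 9 19 6 13 27 22 12 25 18) (10 21)
4 cycles in total.

4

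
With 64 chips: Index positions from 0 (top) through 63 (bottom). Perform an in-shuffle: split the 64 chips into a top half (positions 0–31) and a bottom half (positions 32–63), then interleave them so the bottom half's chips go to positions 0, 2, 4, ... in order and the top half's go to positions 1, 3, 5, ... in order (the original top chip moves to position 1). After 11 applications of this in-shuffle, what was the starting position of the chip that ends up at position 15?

Work backwards from position 15, undoing one in-shuffle at a time:
15 ← 7 ← 3 ← 1 ← 0 ← 32 ← 48 ← 56 ← 60 ← 62 ← 63 ← 31
So the chip now at position 15 started at position 31.

31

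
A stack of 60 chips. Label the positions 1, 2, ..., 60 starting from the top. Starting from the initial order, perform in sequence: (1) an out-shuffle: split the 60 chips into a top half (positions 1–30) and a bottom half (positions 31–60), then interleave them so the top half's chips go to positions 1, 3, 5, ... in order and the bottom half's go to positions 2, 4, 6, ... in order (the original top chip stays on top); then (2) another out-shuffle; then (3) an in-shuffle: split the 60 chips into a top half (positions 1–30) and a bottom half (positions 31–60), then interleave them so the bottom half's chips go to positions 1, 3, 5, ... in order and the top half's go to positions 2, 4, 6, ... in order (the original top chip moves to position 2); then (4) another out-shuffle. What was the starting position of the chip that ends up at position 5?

Undo the operations in reverse order, starting from position 5:
  undo op 4 (out-shuffle, from top half): 5 ← 3
  undo op 3 (in-shuffle, from bottom half): 3 ← 32
  undo op 2 (out-shuffle, from bottom half): 32 ← 46
  undo op 1 (out-shuffle, from bottom half): 46 ← 53
So the chip at position 5 came from original position 53.

53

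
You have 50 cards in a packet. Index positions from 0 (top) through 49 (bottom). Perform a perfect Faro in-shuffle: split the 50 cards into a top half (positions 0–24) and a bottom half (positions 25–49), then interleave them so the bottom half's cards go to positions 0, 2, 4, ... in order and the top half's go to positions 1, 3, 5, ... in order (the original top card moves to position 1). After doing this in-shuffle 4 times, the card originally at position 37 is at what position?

Track the card's position through each in-shuffle:
37 → 24 → 49 → 48 → 46

46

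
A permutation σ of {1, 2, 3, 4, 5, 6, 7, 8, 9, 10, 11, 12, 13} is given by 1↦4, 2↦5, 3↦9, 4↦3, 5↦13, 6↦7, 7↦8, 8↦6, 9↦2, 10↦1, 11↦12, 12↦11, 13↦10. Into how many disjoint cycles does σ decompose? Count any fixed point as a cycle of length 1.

Cycle decomposition: (1 4 3 9 2 5 13 10) (6 7 8) (11 12).
3 cycles.

3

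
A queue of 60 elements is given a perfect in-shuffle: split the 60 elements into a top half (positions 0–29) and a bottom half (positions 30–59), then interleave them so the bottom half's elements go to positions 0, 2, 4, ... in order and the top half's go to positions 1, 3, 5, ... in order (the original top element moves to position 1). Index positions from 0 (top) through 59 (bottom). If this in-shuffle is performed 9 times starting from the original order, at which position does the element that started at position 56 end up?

25

Track the element's position through each in-shuffle:
56 → 52 → 44 → 28 → 57 → 54 → 48 → 36 → 12 → 25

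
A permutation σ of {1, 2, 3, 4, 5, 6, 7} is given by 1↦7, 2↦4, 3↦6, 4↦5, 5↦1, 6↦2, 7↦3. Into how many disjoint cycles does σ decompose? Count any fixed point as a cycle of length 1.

1

Cycle decomposition: (1 7 3 6 2 4 5).
1 cycle.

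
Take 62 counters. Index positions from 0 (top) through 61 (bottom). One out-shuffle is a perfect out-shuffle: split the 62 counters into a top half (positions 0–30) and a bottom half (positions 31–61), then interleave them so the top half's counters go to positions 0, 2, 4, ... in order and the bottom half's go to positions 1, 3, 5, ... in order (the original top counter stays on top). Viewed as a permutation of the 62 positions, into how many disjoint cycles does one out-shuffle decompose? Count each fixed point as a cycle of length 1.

Trace each unvisited position around until it returns:
(0) (1 2 4 8 16 32 ... len 60) (61)
3 cycles in total.

3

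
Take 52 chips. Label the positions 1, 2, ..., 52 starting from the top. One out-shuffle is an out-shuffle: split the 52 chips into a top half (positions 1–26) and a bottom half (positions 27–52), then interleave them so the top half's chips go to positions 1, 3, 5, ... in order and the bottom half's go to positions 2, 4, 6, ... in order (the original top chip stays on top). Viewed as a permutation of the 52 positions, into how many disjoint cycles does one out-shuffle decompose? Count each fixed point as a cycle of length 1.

Trace each unvisited position around until it returns:
(1) (2 3 5 9 17 33 14 27) (4 7 13 25 49 46 40 28) (6 11 21 41 30 8 15 29) (10 19 37 22 43 34 16 31) (12 23 45 38 24 47 42 32) (18 35) (20 39 26 51 50 48 44 36) ... plus 1 more
9 cycles in total.

9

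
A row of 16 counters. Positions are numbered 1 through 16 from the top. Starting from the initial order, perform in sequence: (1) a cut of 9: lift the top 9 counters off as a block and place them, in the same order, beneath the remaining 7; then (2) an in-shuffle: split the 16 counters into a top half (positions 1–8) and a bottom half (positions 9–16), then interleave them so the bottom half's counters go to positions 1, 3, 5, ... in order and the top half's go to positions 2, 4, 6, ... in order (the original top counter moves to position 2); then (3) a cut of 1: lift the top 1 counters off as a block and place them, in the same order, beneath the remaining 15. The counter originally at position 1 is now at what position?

Track the counter from position 1 forward through each operation:
  after op 1 (cut 9): 1 → 8
  after op 2 (in-shuffle): 8 → 16
  after op 3 (cut 1): 16 → 15

15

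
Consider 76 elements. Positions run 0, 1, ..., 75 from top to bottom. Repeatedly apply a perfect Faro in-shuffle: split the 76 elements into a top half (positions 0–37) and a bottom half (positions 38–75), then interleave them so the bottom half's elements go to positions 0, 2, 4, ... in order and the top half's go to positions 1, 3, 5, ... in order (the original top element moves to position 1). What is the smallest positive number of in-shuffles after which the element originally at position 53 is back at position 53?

30

Follow position 53 under repeated in-shuffles:
53 → 30 → 61 → 46 → 16 → 33 → 67 → 58 → ... → 53 (length 30)
It first returns after 30 in-shuffles.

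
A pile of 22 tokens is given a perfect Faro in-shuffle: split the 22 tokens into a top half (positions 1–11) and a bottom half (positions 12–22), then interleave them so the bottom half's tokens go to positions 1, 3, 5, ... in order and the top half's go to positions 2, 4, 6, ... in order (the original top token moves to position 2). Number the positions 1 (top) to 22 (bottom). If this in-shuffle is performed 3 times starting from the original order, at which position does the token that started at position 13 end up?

12

Track the token's position through each in-shuffle:
13 → 3 → 6 → 12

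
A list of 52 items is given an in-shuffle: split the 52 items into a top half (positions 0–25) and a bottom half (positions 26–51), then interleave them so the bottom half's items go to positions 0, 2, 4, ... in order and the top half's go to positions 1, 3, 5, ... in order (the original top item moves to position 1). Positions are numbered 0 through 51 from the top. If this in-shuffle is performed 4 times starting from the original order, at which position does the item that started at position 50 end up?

Track the item's position through each in-shuffle:
50 → 48 → 44 → 36 → 20

20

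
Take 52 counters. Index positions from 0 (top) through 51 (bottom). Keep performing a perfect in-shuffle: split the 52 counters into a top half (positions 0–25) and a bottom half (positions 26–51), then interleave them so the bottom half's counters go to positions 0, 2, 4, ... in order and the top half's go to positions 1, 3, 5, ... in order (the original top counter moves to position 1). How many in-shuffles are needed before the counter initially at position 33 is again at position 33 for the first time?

Follow position 33 under repeated in-shuffles:
33 → 14 → 29 → 6 → 13 → 27 → 2 → 5 → ... → 33 (length 52)
It first returns after 52 in-shuffles.

52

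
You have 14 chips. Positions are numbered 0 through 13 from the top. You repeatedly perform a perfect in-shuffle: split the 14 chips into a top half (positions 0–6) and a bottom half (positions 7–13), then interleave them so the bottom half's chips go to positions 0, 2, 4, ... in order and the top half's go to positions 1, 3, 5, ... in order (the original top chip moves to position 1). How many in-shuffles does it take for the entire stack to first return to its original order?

4

The in-shuffle permutes the 14 positions with cycle lengths [2, 4, 4, 4].
Every chip is home exactly when every cycle has completed a whole number of laps, i.e. after lcm(2, 4) = 4 in-shuffles.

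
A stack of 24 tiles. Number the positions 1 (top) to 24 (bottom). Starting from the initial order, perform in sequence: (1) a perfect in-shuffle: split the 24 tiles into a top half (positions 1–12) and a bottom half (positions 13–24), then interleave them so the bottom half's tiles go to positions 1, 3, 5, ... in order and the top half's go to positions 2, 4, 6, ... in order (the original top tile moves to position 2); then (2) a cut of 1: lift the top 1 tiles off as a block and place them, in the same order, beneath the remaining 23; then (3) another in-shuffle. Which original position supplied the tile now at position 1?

Undo the operations in reverse order, starting from position 1:
  undo op 3 (in-shuffle, from bottom half): 1 ← 13
  undo op 2 (cut 1): 13 ← 14
  undo op 1 (in-shuffle, from top half): 14 ← 7
So the tile at position 1 came from original position 7.

7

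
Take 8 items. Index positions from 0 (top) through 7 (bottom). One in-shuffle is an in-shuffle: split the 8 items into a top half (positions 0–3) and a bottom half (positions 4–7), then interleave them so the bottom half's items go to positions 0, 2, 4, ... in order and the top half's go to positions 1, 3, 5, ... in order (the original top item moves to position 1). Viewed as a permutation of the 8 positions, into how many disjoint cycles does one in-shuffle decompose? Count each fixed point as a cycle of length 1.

2

Trace each unvisited position around until it returns:
(0 1 3 7 6 4) (2 5)
2 cycles in total.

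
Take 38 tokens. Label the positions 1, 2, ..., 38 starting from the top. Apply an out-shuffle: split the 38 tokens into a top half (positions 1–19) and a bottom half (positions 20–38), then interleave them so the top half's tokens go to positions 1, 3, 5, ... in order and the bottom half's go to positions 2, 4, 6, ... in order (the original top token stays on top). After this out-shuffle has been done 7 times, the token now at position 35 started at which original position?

3

Work backwards from position 35, undoing one out-shuffle at a time:
35 ← 18 ← 28 ← 33 ← 17 ← 9 ← 5 ← 3
So the token now at position 35 started at position 3.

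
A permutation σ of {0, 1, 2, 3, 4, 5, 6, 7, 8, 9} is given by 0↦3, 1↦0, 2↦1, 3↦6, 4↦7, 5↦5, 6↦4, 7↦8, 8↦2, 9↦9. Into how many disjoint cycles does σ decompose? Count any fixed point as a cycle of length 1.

3

Cycle decomposition: (0 3 6 4 7 8 2 1) (5) (9).
3 cycles.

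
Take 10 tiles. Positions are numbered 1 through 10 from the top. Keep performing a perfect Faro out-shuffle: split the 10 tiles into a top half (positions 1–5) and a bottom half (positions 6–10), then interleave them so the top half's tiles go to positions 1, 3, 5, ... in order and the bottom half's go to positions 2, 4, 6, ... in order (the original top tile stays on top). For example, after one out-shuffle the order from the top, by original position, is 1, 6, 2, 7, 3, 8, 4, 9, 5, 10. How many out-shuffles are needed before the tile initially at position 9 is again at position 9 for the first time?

Follow position 9 under repeated out-shuffles:
9 → 8 → 6 → 2 → 3 → 5 → 9
It first returns after 6 out-shuffles.

6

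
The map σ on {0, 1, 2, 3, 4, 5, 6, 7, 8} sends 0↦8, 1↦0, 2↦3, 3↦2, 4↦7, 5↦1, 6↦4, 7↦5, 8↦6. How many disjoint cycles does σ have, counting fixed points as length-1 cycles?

2

Cycle decomposition: (0 8 6 4 7 5 1) (2 3).
2 cycles.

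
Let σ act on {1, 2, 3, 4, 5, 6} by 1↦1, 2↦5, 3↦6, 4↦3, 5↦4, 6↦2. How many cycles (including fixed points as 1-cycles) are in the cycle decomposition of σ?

Cycle decomposition: (1) (2 5 4 3 6).
2 cycles.

2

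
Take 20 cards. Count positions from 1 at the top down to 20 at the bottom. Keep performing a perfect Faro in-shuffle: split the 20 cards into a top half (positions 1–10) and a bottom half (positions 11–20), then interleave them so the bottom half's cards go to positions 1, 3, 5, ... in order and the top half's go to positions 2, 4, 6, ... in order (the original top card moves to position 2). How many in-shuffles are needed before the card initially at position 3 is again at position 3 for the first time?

Follow position 3 under repeated in-shuffles:
3 → 6 → 12 → 3
It first returns after 3 in-shuffles.

3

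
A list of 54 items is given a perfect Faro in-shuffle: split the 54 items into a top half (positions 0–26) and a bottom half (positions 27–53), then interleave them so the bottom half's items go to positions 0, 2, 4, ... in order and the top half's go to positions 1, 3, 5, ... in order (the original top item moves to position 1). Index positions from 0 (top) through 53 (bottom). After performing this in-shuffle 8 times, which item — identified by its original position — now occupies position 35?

Work backwards from position 35, undoing one in-shuffle at a time:
35 ← 17 ← 8 ← 31 ← 15 ← 7 ← 3 ← 1 ← 0
So the item now at position 35 started at position 0.

0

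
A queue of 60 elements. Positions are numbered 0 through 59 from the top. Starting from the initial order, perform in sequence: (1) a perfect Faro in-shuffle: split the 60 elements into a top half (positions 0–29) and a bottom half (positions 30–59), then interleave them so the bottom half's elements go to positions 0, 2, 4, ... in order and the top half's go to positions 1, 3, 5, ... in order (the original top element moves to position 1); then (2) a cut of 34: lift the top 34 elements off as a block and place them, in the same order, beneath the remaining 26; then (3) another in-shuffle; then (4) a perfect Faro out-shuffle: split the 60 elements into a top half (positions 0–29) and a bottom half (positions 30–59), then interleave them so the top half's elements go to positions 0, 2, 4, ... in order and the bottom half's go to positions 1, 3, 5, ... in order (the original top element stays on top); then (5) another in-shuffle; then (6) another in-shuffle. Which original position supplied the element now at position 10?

Undo the operations in reverse order, starting from position 10:
  undo op 6 (in-shuffle, from bottom half): 10 ← 35
  undo op 5 (in-shuffle, from top half): 35 ← 17
  undo op 4 (out-shuffle, from bottom half): 17 ← 38
  undo op 3 (in-shuffle, from bottom half): 38 ← 49
  undo op 2 (cut 34): 49 ← 23
  undo op 1 (in-shuffle, from top half): 23 ← 11
So the element at position 10 came from original position 11.

11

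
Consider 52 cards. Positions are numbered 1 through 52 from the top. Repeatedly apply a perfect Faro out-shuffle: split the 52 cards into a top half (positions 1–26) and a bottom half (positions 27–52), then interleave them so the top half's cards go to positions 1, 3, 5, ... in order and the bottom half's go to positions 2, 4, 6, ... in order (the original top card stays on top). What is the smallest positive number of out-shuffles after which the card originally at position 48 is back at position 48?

8

Follow position 48 under repeated out-shuffles:
48 → 44 → 36 → 20 → 39 → 26 → 51 → 50 → 48
It first returns after 8 out-shuffles.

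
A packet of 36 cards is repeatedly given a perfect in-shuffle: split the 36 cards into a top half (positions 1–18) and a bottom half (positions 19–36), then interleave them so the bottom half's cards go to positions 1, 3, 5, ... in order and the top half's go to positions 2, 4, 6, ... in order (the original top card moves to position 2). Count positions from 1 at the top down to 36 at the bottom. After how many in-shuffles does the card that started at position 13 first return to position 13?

36

Follow position 13 under repeated in-shuffles:
13 → 26 → 15 → 30 → 23 → 9 → 18 → 36 → ... → 13 (length 36)
It first returns after 36 in-shuffles.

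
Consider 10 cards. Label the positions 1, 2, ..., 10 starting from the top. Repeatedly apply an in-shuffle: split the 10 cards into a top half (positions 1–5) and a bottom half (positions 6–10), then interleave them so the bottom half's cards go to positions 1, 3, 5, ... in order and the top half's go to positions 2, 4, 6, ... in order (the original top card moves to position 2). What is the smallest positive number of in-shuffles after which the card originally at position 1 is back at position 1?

10

Follow position 1 under repeated in-shuffles:
1 → 2 → 4 → 8 → 5 → 10 → 9 → 7 → 3 → 6 → 1
It first returns after 10 in-shuffles.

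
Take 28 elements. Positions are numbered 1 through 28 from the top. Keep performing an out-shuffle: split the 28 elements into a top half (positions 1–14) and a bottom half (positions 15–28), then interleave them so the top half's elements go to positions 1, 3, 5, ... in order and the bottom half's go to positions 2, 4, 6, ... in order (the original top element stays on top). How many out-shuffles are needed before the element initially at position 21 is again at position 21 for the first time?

18

Follow position 21 under repeated out-shuffles:
21 → 14 → 27 → 26 → 24 → 20 → 12 → 23 → 18 → 8 → 15 → 2 → 3 → 5 → 9 → 17 → 6 → 11 → 21
It first returns after 18 out-shuffles.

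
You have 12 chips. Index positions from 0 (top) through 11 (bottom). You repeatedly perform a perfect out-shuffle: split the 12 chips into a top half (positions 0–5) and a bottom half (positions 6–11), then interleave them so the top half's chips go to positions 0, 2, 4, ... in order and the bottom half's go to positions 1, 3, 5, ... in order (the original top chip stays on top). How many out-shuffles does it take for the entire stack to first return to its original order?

10

The out-shuffle permutes the 12 positions with cycle lengths [1, 1, 10].
Every chip is home exactly when every cycle has completed a whole number of laps, i.e. after lcm(1, 10) = 10 out-shuffles.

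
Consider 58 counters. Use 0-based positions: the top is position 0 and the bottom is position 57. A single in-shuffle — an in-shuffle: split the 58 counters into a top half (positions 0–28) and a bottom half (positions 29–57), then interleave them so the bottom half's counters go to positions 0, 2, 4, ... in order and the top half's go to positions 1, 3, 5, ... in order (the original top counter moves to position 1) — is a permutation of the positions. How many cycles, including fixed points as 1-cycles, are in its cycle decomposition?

Trace each unvisited position around until it returns:
(0 1 3 7 15 31 ... len 58)
1 cycle in total.

1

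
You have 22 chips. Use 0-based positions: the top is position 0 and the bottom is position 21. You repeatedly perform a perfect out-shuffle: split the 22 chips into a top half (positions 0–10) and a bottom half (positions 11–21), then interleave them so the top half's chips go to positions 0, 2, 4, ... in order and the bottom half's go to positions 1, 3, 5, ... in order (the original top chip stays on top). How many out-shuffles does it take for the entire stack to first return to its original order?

The out-shuffle permutes the 22 positions with cycle lengths [1, 1, 2, 3, 3, 6, 6].
Every chip is home exactly when every cycle has completed a whole number of laps, i.e. after lcm(1, 2, 3, 6) = 6 out-shuffles.

6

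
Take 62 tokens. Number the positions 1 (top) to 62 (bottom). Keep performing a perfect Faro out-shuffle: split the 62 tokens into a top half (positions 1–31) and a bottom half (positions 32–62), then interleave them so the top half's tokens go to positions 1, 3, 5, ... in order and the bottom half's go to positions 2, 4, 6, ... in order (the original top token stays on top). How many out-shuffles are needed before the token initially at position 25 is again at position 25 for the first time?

Follow position 25 under repeated out-shuffles:
25 → 49 → 36 → 10 → 19 → 37 → 12 → 23 → ... → 25 (length 60)
It first returns after 60 out-shuffles.

60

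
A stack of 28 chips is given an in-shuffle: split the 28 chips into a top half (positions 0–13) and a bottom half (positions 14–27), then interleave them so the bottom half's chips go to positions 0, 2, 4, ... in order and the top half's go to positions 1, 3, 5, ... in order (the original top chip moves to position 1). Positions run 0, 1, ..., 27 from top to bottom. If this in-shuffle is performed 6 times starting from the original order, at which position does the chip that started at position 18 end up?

26

Track the chip's position through each in-shuffle:
18 → 8 → 17 → 6 → 13 → 27 → 26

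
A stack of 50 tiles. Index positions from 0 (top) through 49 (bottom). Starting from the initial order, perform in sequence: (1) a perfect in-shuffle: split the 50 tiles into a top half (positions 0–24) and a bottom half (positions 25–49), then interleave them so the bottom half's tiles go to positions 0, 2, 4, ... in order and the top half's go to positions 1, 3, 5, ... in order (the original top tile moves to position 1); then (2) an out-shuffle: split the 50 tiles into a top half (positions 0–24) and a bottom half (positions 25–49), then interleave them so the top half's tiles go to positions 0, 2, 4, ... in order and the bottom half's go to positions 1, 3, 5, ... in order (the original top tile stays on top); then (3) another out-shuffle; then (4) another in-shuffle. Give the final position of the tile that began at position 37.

44

Track the tile from position 37 forward through each operation:
  after op 1 (in-shuffle): 37 → 24
  after op 2 (out-shuffle): 24 → 48
  after op 3 (out-shuffle): 48 → 47
  after op 4 (in-shuffle): 47 → 44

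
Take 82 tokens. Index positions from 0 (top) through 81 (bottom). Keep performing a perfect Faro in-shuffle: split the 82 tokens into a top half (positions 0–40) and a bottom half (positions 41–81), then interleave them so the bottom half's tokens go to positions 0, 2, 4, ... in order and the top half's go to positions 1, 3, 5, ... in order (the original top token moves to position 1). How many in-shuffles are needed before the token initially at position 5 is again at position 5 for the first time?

82

Follow position 5 under repeated in-shuffles:
5 → 11 → 23 → 47 → 12 → 25 → 51 → 20 → ... → 5 (length 82)
It first returns after 82 in-shuffles.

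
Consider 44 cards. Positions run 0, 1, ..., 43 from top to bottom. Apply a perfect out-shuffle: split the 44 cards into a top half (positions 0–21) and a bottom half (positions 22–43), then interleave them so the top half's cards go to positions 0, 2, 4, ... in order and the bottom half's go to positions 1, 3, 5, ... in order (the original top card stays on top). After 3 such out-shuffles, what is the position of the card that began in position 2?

Track the card's position through each out-shuffle:
2 → 4 → 8 → 16

16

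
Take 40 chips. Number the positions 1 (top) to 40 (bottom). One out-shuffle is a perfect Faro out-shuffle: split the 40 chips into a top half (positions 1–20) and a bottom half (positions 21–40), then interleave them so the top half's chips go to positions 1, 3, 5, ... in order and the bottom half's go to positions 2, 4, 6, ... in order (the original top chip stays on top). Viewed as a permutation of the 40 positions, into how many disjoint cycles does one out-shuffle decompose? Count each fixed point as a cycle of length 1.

Trace each unvisited position around until it returns:
(1) (2 3 5 9 17 33 ... len 12) (4 7 13 25 10 19 ... len 12) (8 15 29 18 35 30 ... len 12) (14 27) (40)
6 cycles in total.

6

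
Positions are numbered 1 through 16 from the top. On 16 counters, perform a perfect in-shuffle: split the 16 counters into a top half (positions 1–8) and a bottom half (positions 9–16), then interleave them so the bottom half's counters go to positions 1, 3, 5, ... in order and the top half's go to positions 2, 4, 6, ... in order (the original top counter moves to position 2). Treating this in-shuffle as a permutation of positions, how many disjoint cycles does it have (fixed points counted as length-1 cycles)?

2

Trace each unvisited position around until it returns:
(1 2 4 8 16 15 13 9) (3 6 12 7 14 11 5 10)
2 cycles in total.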